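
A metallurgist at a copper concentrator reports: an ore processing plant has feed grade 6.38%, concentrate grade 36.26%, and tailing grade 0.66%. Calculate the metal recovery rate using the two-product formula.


Using the two-product formula:
R = 100 * c * (f - t) / (f * (c - t))
Numerator = 100 * 36.26 * (6.38 - 0.66)
= 100 * 36.26 * 5.72
= 20740.72
Denominator = 6.38 * (36.26 - 0.66)
= 6.38 * 35.6
= 227.128
R = 20740.72 / 227.128
= 91.3173%

91.3173%


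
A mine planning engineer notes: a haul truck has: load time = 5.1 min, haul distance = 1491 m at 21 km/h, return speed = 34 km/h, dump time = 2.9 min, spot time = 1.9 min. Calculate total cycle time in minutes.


16.7912 min

Convert haul speed to m/min: 21 * 1000/60 = 350 m/min
Haul time = 1491 / 350 = 4.26 min
Convert return speed to m/min: 34 * 1000/60 = 566.6666667 m/min
Return time = 1491 / 566.6666667 = 2.631176471 min
Total cycle time:
= 5.1 + 4.26 + 2.9 + 2.631176471 + 1.9
= 16.7912 min


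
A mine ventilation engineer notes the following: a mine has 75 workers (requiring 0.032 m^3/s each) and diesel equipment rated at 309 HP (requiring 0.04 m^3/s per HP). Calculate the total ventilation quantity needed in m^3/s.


14.76 m^3/s

Airflow for workers:
Q_people = 75 * 0.032 = 2.4 m^3/s
Airflow for diesel equipment:
Q_diesel = 309 * 0.04 = 12.36 m^3/s
Total ventilation:
Q_total = 2.4 + 12.36
= 14.76 m^3/s


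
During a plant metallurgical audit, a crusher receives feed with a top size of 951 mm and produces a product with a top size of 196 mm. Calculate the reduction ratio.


Reduction ratio = feed size / product size
= 951 / 196
= 4.852

4.852


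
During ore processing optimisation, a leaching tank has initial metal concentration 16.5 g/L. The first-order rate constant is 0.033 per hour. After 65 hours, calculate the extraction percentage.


88.2932%

Compute the exponent:
-k * t = -0.033 * 65 = -2.145
Remaining concentration:
C = 16.5 * exp(-2.145)
= 16.5 * 0.117068037
= 1.931622611 g/L
Extracted = 16.5 - 1.931622611 = 14.56837739 g/L
Extraction % = 14.56837739 / 16.5 * 100
= 88.2932%


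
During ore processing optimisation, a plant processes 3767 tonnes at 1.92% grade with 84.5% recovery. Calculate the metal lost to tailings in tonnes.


Total metal in feed:
= 3767 * 1.92 / 100 = 72.3264 tonnes
Metal recovered:
= 72.3264 * 84.5 / 100 = 61.115808 tonnes
Metal lost to tailings:
= 72.3264 - 61.115808
= 11.2106 tonnes

11.2106 tonnes


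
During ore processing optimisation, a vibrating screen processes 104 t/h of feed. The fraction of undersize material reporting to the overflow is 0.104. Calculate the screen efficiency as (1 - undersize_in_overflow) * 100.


89.6%

Screen efficiency = (1 - fraction of undersize in overflow) * 100
= (1 - 0.104) * 100
= 0.896 * 100
= 89.6%


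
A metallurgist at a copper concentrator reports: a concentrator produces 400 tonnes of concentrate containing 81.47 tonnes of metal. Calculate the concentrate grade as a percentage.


20.3675%

Grade = (metal in concentrate / concentrate mass) * 100
= (81.47 / 400) * 100
= 0.203675 * 100
= 20.3675%


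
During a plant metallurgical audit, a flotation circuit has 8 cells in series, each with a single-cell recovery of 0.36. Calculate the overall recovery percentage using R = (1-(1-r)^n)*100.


Complement of single-cell recovery:
1 - r = 1 - 0.36 = 0.64
Raise to power n:
(1 - r)^8 = 0.64^8 = 0.02814749767
Overall recovery:
R = (1 - 0.02814749767) * 100
= 97.1853%

97.1853%


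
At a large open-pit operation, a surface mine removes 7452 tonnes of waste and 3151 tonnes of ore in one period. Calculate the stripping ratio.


Stripping ratio = waste tonnage / ore tonnage
= 7452 / 3151
= 2.365

2.365


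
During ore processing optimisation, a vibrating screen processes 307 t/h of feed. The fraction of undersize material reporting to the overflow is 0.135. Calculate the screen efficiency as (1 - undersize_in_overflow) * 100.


86.5%

Screen efficiency = (1 - fraction of undersize in overflow) * 100
= (1 - 0.135) * 100
= 0.865 * 100
= 86.5%


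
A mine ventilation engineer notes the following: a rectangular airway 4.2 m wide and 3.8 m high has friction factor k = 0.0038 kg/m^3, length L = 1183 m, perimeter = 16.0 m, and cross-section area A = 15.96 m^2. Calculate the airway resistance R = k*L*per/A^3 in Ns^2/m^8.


Compute the numerator:
k * L * per = 0.0038 * 1183 * 16.0
= 71.9264
Compute the denominator:
A^3 = 15.96^3 = 4065.356736
Resistance:
R = 71.9264 / 4065.356736
= 0.0177 Ns^2/m^8

0.0177 Ns^2/m^8


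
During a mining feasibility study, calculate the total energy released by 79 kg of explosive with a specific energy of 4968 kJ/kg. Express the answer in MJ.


392.472 MJ

Energy = mass * specific_energy / 1000
= 79 * 4968 / 1000
= 392472 / 1000
= 392.472 MJ


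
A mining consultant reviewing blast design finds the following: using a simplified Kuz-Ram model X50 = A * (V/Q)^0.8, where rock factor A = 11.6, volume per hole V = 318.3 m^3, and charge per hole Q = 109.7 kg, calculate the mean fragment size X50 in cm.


27.1996 cm

Compute V/Q:
V/Q = 318.3 / 109.7 = 2.901549681
Raise to the power 0.8:
(V/Q)^0.8 = 2.901549681^0.8 = 2.3447903
Multiply by A:
X50 = 11.6 * 2.3447903
= 27.1996 cm


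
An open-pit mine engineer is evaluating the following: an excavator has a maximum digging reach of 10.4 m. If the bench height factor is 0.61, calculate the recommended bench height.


6.344 m

Bench height = reach * factor
= 10.4 * 0.61
= 6.344 m


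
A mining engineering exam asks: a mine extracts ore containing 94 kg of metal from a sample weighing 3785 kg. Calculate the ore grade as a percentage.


Ore grade = (metal mass / ore mass) * 100
= (94 / 3785) * 100
= 0.0248348745 * 100
= 2.4835%

2.4835%


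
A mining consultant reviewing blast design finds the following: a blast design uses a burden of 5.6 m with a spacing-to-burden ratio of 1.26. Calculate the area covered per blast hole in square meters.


First, find the spacing:
Spacing = burden * ratio = 5.6 * 1.26
= 7.056 m
Then, calculate the area:
Area = burden * spacing = 5.6 * 7.056
= 39.5136 m^2

39.5136 m^2


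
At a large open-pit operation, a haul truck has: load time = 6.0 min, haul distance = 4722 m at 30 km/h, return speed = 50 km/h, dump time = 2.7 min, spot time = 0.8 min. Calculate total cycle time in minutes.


24.6104 min

Convert haul speed to m/min: 30 * 1000/60 = 500 m/min
Haul time = 4722 / 500 = 9.444 min
Convert return speed to m/min: 50 * 1000/60 = 833.3333333 m/min
Return time = 4722 / 833.3333333 = 5.6664 min
Total cycle time:
= 6.0 + 9.444 + 2.7 + 5.6664 + 0.8
= 24.6104 min


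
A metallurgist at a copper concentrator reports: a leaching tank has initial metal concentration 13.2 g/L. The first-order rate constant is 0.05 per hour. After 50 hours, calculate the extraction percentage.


91.7915%

Compute the exponent:
-k * t = -0.05 * 50 = -2.5
Remaining concentration:
C = 13.2 * exp(-2.5)
= 13.2 * 0.08208499862
= 1.083521982 g/L
Extracted = 13.2 - 1.083521982 = 12.11647802 g/L
Extraction % = 12.11647802 / 13.2 * 100
= 91.7915%


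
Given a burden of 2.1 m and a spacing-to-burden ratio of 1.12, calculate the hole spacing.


2.352 m

Spacing = burden * ratio
= 2.1 * 1.12
= 2.352 m


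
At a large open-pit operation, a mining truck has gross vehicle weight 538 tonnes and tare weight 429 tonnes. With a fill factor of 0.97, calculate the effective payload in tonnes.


105.73 tonnes

Maximum payload = gross - tare
= 538 - 429 = 109 tonnes
Effective payload = max payload * fill factor
= 109 * 0.97
= 105.73 tonnes


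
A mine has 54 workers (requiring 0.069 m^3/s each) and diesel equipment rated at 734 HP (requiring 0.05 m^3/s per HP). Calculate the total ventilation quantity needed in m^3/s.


40.426 m^3/s

Airflow for workers:
Q_people = 54 * 0.069 = 3.726 m^3/s
Airflow for diesel equipment:
Q_diesel = 734 * 0.05 = 36.7 m^3/s
Total ventilation:
Q_total = 3.726 + 36.7
= 40.426 m^3/s


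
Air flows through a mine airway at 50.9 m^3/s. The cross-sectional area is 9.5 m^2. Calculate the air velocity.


Velocity = flow rate / cross-sectional area
= 50.9 / 9.5
= 5.3579 m/s

5.3579 m/s


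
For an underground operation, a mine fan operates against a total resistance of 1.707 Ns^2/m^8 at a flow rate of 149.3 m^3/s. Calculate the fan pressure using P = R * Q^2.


38049.8664 Pa

Compute Q^2:
Q^2 = 149.3^2 = 22290.49
Compute pressure:
P = R * Q^2 = 1.707 * 22290.49
= 38049.8664 Pa


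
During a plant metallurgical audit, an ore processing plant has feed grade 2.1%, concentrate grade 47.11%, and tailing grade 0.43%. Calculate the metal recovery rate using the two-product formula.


80.2564%

Using the two-product formula:
R = 100 * c * (f - t) / (f * (c - t))
Numerator = 100 * 47.11 * (2.1 - 0.43)
= 100 * 47.11 * 1.67
= 7867.37
Denominator = 2.1 * (47.11 - 0.43)
= 2.1 * 46.68
= 98.028
R = 7867.37 / 98.028
= 80.2564%


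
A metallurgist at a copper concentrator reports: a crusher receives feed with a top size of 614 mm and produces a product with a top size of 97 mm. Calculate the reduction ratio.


6.3299

Reduction ratio = feed size / product size
= 614 / 97
= 6.3299


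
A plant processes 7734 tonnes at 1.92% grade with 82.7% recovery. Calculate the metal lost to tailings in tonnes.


Total metal in feed:
= 7734 * 1.92 / 100 = 148.4928 tonnes
Metal recovered:
= 148.4928 * 82.7 / 100 = 122.8035456 tonnes
Metal lost to tailings:
= 148.4928 - 122.8035456
= 25.6893 tonnes

25.6893 tonnes


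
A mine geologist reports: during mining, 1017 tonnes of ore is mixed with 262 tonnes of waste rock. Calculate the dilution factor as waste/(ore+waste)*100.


Total material = ore + waste
= 1017 + 262 = 1279 tonnes
Dilution = waste / total * 100
= 262 / 1279 * 100
= 0.2048475371 * 100
= 20.4848%

20.4848%


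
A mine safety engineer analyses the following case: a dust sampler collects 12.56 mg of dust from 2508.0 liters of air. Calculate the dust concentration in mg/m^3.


5.008 mg/m^3

Convert liters to m^3: 1 m^3 = 1000 L
Concentration = mass / volume * 1000
= 12.56 / 2508.0 * 1000
= 0.005007974482 * 1000
= 5.008 mg/m^3


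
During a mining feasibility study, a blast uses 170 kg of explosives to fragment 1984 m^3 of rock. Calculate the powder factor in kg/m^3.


0.0857 kg/m^3

Powder factor = explosive mass / rock volume
= 170 / 1984
= 0.0857 kg/m^3


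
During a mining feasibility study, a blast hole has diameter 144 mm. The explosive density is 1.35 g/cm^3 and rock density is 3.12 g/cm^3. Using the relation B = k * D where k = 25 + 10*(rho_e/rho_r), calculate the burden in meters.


First, compute k:
rho_e / rho_r = 1.35 / 3.12 = 0.4326923077
k = 25 + 10 * 0.4326923077 = 29.32692308
Then, compute burden:
B = k * D / 1000 = 29.32692308 * 144 / 1000
= 4223.076923 / 1000
= 4.2231 m

4.2231 m


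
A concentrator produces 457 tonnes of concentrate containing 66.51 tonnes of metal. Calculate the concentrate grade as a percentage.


14.5536%

Grade = (metal in concentrate / concentrate mass) * 100
= (66.51 / 457) * 100
= 0.145536105 * 100
= 14.5536%


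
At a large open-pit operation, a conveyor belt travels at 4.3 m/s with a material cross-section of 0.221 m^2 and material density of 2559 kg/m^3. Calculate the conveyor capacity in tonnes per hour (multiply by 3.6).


8754.5437 t/h

Volumetric flow = speed * area
= 4.3 * 0.221 = 0.9503 m^3/s
Mass flow = volumetric * density
= 0.9503 * 2559 = 2431.8177 kg/s
Convert to t/h: multiply by 3.6
Capacity = 2431.8177 * 3.6
= 8754.5437 t/h


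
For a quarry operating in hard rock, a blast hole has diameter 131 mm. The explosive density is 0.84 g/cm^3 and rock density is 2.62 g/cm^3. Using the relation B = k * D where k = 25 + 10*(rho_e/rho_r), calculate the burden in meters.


First, compute k:
rho_e / rho_r = 0.84 / 2.62 = 0.320610687
k = 25 + 10 * 0.320610687 = 28.20610687
Then, compute burden:
B = k * D / 1000 = 28.20610687 * 131 / 1000
= 3695 / 1000
= 3.695 m

3.695 m


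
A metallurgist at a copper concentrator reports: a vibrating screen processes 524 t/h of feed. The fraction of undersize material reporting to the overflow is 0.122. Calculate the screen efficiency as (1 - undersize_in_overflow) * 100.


87.8%

Screen efficiency = (1 - fraction of undersize in overflow) * 100
= (1 - 0.122) * 100
= 0.878 * 100
= 87.8%


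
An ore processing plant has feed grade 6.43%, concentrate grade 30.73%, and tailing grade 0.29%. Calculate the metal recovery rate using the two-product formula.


96.3996%

Using the two-product formula:
R = 100 * c * (f - t) / (f * (c - t))
Numerator = 100 * 30.73 * (6.43 - 0.29)
= 100 * 30.73 * 6.14
= 18868.22
Denominator = 6.43 * (30.73 - 0.29)
= 6.43 * 30.44
= 195.7292
R = 18868.22 / 195.7292
= 96.3996%


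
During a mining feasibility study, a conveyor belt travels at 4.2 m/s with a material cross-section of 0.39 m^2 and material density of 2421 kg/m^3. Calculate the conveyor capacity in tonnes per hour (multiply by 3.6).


14276.1528 t/h

Volumetric flow = speed * area
= 4.2 * 0.39 = 1.638 m^3/s
Mass flow = volumetric * density
= 1.638 * 2421 = 3965.598 kg/s
Convert to t/h: multiply by 3.6
Capacity = 3965.598 * 3.6
= 14276.1528 t/h


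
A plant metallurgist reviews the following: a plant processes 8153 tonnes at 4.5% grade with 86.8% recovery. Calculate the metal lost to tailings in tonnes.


48.4288 tonnes

Total metal in feed:
= 8153 * 4.5 / 100 = 366.885 tonnes
Metal recovered:
= 366.885 * 86.8 / 100 = 318.45618 tonnes
Metal lost to tailings:
= 366.885 - 318.45618
= 48.4288 tonnes


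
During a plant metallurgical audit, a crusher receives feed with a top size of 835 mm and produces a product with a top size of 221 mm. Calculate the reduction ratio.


3.7783

Reduction ratio = feed size / product size
= 835 / 221
= 3.7783


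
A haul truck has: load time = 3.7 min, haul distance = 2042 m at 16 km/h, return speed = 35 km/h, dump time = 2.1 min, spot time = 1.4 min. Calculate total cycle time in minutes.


Convert haul speed to m/min: 16 * 1000/60 = 266.6666667 m/min
Haul time = 2042 / 266.6666667 = 7.6575 min
Convert return speed to m/min: 35 * 1000/60 = 583.3333333 m/min
Return time = 2042 / 583.3333333 = 3.500571429 min
Total cycle time:
= 3.7 + 7.6575 + 2.1 + 3.500571429 + 1.4
= 18.3581 min

18.3581 min


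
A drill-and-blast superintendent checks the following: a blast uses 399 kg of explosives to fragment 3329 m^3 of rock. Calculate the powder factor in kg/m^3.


0.1199 kg/m^3

Powder factor = explosive mass / rock volume
= 399 / 3329
= 0.1199 kg/m^3


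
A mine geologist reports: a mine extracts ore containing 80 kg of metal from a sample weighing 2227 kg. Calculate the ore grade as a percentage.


3.5923%

Ore grade = (metal mass / ore mass) * 100
= (80 / 2227) * 100
= 0.03592276605 * 100
= 3.5923%


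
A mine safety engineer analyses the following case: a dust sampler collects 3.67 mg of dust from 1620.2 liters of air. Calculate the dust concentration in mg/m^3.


2.2652 mg/m^3

Convert liters to m^3: 1 m^3 = 1000 L
Concentration = mass / volume * 1000
= 3.67 / 1620.2 * 1000
= 0.00226515245 * 1000
= 2.2652 mg/m^3


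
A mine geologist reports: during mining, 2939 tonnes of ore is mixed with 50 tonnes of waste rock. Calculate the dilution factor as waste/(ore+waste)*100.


Total material = ore + waste
= 2939 + 50 = 2989 tonnes
Dilution = waste / total * 100
= 50 / 2989 * 100
= 0.01672800268 * 100
= 1.6728%

1.6728%


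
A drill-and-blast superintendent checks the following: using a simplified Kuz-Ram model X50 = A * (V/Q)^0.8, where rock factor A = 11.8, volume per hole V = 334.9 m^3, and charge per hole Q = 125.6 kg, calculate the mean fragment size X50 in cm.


25.8596 cm

Compute V/Q:
V/Q = 334.9 / 125.6 = 2.666401274
Raise to the power 0.8:
(V/Q)^0.8 = 2.666401274^0.8 = 2.191494608
Multiply by A:
X50 = 11.8 * 2.191494608
= 25.8596 cm


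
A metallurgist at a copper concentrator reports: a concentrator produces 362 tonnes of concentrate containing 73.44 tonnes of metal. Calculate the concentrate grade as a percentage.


Grade = (metal in concentrate / concentrate mass) * 100
= (73.44 / 362) * 100
= 0.2028729282 * 100
= 20.2873%

20.2873%


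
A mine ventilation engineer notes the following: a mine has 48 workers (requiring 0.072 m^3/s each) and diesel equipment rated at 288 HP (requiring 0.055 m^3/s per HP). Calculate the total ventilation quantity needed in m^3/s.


Airflow for workers:
Q_people = 48 * 0.072 = 3.456 m^3/s
Airflow for diesel equipment:
Q_diesel = 288 * 0.055 = 15.84 m^3/s
Total ventilation:
Q_total = 3.456 + 15.84
= 19.296 m^3/s

19.296 m^3/s


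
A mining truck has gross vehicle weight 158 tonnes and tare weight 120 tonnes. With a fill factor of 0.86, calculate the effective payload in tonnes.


32.68 tonnes

Maximum payload = gross - tare
= 158 - 120 = 38 tonnes
Effective payload = max payload * fill factor
= 38 * 0.86
= 32.68 tonnes


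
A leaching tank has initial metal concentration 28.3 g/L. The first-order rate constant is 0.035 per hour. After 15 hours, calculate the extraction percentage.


40.8445%

Compute the exponent:
-k * t = -0.035 * 15 = -0.525
Remaining concentration:
C = 28.3 * exp(-0.525)
= 28.3 * 0.5915553644
= 16.74101681 g/L
Extracted = 28.3 - 16.74101681 = 11.55898319 g/L
Extraction % = 11.55898319 / 28.3 * 100
= 40.8445%


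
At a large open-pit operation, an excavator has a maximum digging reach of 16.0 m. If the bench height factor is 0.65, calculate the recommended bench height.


Bench height = reach * factor
= 16.0 * 0.65
= 10.4 m

10.4 m


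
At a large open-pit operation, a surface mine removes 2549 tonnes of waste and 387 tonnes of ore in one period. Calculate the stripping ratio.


6.5866

Stripping ratio = waste tonnage / ore tonnage
= 2549 / 387
= 6.5866


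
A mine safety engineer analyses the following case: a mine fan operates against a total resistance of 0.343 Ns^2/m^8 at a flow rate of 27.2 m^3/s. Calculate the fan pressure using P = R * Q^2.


Compute Q^2:
Q^2 = 27.2^2 = 739.84
Compute pressure:
P = R * Q^2 = 0.343 * 739.84
= 253.7651 Pa

253.7651 Pa


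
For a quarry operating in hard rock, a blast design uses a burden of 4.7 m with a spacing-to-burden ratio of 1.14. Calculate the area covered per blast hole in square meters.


25.1826 m^2

First, find the spacing:
Spacing = burden * ratio = 4.7 * 1.14
= 5.358 m
Then, calculate the area:
Area = burden * spacing = 4.7 * 5.358
= 25.1826 m^2


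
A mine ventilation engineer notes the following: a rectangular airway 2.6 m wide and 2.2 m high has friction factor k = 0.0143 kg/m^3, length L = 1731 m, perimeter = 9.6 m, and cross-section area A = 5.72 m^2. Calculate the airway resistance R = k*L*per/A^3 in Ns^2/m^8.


Compute the numerator:
k * L * per = 0.0143 * 1731 * 9.6
= 237.63168
Compute the denominator:
A^3 = 5.72^3 = 187.149248
Resistance:
R = 237.63168 / 187.149248
= 1.2697 Ns^2/m^8

1.2697 Ns^2/m^8


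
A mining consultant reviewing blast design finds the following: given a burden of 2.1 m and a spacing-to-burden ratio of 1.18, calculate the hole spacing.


Spacing = burden * ratio
= 2.1 * 1.18
= 2.478 m

2.478 m


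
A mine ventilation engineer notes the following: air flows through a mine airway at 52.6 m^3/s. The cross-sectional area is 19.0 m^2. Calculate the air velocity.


Velocity = flow rate / cross-sectional area
= 52.6 / 19.0
= 2.7684 m/s

2.7684 m/s


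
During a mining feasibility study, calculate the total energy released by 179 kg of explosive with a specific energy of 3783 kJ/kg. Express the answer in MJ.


Energy = mass * specific_energy / 1000
= 179 * 3783 / 1000
= 677157 / 1000
= 677.157 MJ

677.157 MJ


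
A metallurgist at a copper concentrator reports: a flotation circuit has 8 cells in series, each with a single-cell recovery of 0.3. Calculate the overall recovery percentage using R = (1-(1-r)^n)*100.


Complement of single-cell recovery:
1 - r = 1 - 0.3 = 0.7
Raise to power n:
(1 - r)^8 = 0.7^8 = 0.05764801
Overall recovery:
R = (1 - 0.05764801) * 100
= 94.2352%

94.2352%


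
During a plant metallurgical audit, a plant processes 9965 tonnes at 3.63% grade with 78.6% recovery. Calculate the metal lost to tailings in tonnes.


77.4101 tonnes

Total metal in feed:
= 9965 * 3.63 / 100 = 361.7295 tonnes
Metal recovered:
= 361.7295 * 78.6 / 100 = 284.319387 tonnes
Metal lost to tailings:
= 361.7295 - 284.319387
= 77.4101 tonnes


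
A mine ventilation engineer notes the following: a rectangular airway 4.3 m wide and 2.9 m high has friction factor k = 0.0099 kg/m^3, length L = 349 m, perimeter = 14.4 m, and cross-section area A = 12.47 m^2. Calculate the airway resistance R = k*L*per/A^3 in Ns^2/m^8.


Compute the numerator:
k * L * per = 0.0099 * 349 * 14.4
= 49.75344
Compute the denominator:
A^3 = 12.47^3 = 1939.096223
Resistance:
R = 49.75344 / 1939.096223
= 0.0257 Ns^2/m^8

0.0257 Ns^2/m^8


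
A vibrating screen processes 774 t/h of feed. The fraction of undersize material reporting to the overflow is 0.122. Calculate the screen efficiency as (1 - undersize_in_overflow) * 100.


87.8%

Screen efficiency = (1 - fraction of undersize in overflow) * 100
= (1 - 0.122) * 100
= 0.878 * 100
= 87.8%


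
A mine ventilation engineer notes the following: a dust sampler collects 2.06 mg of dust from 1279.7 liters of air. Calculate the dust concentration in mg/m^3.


1.6098 mg/m^3

Convert liters to m^3: 1 m^3 = 1000 L
Concentration = mass / volume * 1000
= 2.06 / 1279.7 * 1000
= 0.001609752286 * 1000
= 1.6098 mg/m^3


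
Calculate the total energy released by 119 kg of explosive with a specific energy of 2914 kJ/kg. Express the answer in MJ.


Energy = mass * specific_energy / 1000
= 119 * 2914 / 1000
= 346766 / 1000
= 346.766 MJ

346.766 MJ


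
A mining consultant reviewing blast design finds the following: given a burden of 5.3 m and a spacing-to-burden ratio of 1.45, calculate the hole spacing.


Spacing = burden * ratio
= 5.3 * 1.45
= 7.685 m

7.685 m


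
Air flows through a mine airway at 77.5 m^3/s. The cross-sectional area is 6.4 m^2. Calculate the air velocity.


12.1094 m/s

Velocity = flow rate / cross-sectional area
= 77.5 / 6.4
= 12.1094 m/s


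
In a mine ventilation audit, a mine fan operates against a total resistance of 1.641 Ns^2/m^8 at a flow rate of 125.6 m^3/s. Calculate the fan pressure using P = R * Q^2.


25887.3658 Pa

Compute Q^2:
Q^2 = 125.6^2 = 15775.36
Compute pressure:
P = R * Q^2 = 1.641 * 15775.36
= 25887.3658 Pa


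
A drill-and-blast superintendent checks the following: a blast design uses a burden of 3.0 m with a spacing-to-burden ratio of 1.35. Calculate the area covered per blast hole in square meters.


First, find the spacing:
Spacing = burden * ratio = 3.0 * 1.35
= 4.05 m
Then, calculate the area:
Area = burden * spacing = 3.0 * 4.05
= 12.15 m^2

12.15 m^2


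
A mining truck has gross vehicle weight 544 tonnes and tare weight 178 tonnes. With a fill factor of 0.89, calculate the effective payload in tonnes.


Maximum payload = gross - tare
= 544 - 178 = 366 tonnes
Effective payload = max payload * fill factor
= 366 * 0.89
= 325.74 tonnes

325.74 tonnes


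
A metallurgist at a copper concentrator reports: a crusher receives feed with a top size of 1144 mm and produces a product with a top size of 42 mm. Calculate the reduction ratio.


Reduction ratio = feed size / product size
= 1144 / 42
= 27.2381

27.2381


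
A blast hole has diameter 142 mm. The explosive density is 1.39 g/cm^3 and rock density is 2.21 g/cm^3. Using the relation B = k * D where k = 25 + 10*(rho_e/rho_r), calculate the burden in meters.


4.4431 m

First, compute k:
rho_e / rho_r = 1.39 / 2.21 = 0.628959276
k = 25 + 10 * 0.628959276 = 31.28959276
Then, compute burden:
B = k * D / 1000 = 31.28959276 * 142 / 1000
= 4443.122172 / 1000
= 4.4431 m


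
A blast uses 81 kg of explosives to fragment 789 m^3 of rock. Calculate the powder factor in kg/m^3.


Powder factor = explosive mass / rock volume
= 81 / 789
= 0.1027 kg/m^3

0.1027 kg/m^3


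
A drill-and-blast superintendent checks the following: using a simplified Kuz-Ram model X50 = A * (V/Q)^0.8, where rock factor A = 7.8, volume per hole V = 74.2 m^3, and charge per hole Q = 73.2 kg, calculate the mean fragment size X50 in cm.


7.8851 cm

Compute V/Q:
V/Q = 74.2 / 73.2 = 1.013661202
Raise to the power 0.8:
(V/Q)^0.8 = 1.013661202^0.8 = 1.010914112
Multiply by A:
X50 = 7.8 * 1.010914112
= 7.8851 cm


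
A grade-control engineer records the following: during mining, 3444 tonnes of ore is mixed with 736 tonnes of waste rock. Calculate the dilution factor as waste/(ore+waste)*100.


17.6077%

Total material = ore + waste
= 3444 + 736 = 4180 tonnes
Dilution = waste / total * 100
= 736 / 4180 * 100
= 0.176076555 * 100
= 17.6077%


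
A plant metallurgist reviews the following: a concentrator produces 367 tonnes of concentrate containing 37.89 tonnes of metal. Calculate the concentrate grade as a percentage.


Grade = (metal in concentrate / concentrate mass) * 100
= (37.89 / 367) * 100
= 0.1032425068 * 100
= 10.3243%

10.3243%


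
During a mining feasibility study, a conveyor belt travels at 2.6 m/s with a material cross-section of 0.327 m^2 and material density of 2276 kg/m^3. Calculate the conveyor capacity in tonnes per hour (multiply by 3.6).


6966.1987 t/h

Volumetric flow = speed * area
= 2.6 * 0.327 = 0.8502 m^3/s
Mass flow = volumetric * density
= 0.8502 * 2276 = 1935.0552 kg/s
Convert to t/h: multiply by 3.6
Capacity = 1935.0552 * 3.6
= 6966.1987 t/h


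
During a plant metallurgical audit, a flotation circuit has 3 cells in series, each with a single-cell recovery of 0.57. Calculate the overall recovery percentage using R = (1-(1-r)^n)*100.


92.0493%

Complement of single-cell recovery:
1 - r = 1 - 0.57 = 0.43
Raise to power n:
(1 - r)^3 = 0.43^3 = 0.079507
Overall recovery:
R = (1 - 0.079507) * 100
= 92.0493%


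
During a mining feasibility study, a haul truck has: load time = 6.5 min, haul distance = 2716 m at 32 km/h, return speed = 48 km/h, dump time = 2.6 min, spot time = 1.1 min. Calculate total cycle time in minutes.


Convert haul speed to m/min: 32 * 1000/60 = 533.3333333 m/min
Haul time = 2716 / 533.3333333 = 5.0925 min
Convert return speed to m/min: 48 * 1000/60 = 800 m/min
Return time = 2716 / 800 = 3.395 min
Total cycle time:
= 6.5 + 5.0925 + 2.6 + 3.395 + 1.1
= 18.6875 min

18.6875 min


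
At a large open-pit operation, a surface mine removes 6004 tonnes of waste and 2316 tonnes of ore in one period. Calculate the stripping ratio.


2.5924

Stripping ratio = waste tonnage / ore tonnage
= 6004 / 2316
= 2.5924


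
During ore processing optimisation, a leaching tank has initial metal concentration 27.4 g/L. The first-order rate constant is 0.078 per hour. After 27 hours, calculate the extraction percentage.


Compute the exponent:
-k * t = -0.078 * 27 = -2.106
Remaining concentration:
C = 27.4 * exp(-2.106)
= 27.4 * 0.1217238895
= 3.335234572 g/L
Extracted = 27.4 - 3.335234572 = 24.06476543 g/L
Extraction % = 24.06476543 / 27.4 * 100
= 87.8276%

87.8276%


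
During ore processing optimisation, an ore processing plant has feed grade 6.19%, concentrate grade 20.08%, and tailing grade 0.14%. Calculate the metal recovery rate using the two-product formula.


98.4245%

Using the two-product formula:
R = 100 * c * (f - t) / (f * (c - t))
Numerator = 100 * 20.08 * (6.19 - 0.14)
= 100 * 20.08 * 6.05
= 12148.4
Denominator = 6.19 * (20.08 - 0.14)
= 6.19 * 19.94
= 123.4286
R = 12148.4 / 123.4286
= 98.4245%


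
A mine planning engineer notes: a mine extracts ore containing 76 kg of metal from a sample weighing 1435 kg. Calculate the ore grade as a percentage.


Ore grade = (metal mass / ore mass) * 100
= (76 / 1435) * 100
= 0.05296167247 * 100
= 5.2962%

5.2962%


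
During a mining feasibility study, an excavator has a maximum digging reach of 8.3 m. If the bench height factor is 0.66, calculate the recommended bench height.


Bench height = reach * factor
= 8.3 * 0.66
= 5.478 m

5.478 m


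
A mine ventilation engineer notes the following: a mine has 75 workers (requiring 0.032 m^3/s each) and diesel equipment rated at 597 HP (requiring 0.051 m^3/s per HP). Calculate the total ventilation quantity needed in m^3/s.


Airflow for workers:
Q_people = 75 * 0.032 = 2.4 m^3/s
Airflow for diesel equipment:
Q_diesel = 597 * 0.051 = 30.447 m^3/s
Total ventilation:
Q_total = 2.4 + 30.447
= 32.847 m^3/s

32.847 m^3/s


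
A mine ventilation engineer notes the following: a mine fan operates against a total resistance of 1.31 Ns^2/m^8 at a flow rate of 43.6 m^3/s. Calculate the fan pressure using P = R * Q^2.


Compute Q^2:
Q^2 = 43.6^2 = 1900.96
Compute pressure:
P = R * Q^2 = 1.31 * 1900.96
= 2490.2576 Pa

2490.2576 Pa


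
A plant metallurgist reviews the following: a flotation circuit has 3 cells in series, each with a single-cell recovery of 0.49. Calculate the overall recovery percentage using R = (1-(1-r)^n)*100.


Complement of single-cell recovery:
1 - r = 1 - 0.49 = 0.51
Raise to power n:
(1 - r)^3 = 0.51^3 = 0.132651
Overall recovery:
R = (1 - 0.132651) * 100
= 86.7349%

86.7349%


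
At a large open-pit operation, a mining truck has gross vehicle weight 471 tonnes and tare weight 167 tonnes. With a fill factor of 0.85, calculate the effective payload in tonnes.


258.4 tonnes

Maximum payload = gross - tare
= 471 - 167 = 304 tonnes
Effective payload = max payload * fill factor
= 304 * 0.85
= 258.4 tonnes


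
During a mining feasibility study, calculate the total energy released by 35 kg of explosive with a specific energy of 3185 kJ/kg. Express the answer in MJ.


111.475 MJ

Energy = mass * specific_energy / 1000
= 35 * 3185 / 1000
= 111475 / 1000
= 111.475 MJ


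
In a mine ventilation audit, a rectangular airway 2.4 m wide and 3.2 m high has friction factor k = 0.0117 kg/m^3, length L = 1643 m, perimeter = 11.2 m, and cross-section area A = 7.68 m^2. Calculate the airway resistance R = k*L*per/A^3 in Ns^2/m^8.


0.4753 Ns^2/m^8

Compute the numerator:
k * L * per = 0.0117 * 1643 * 11.2
= 215.29872
Compute the denominator:
A^3 = 7.68^3 = 452.984832
Resistance:
R = 215.29872 / 452.984832
= 0.4753 Ns^2/m^8


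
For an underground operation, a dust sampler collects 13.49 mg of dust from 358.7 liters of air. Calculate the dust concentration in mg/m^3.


37.608 mg/m^3

Convert liters to m^3: 1 m^3 = 1000 L
Concentration = mass / volume * 1000
= 13.49 / 358.7 * 1000
= 0.03760802899 * 1000
= 37.608 mg/m^3


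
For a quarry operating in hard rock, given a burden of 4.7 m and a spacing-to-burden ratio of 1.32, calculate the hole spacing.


6.204 m

Spacing = burden * ratio
= 4.7 * 1.32
= 6.204 m


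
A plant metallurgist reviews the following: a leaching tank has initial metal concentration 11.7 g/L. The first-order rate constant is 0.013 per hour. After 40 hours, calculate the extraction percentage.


40.5479%

Compute the exponent:
-k * t = -0.013 * 40 = -0.52
Remaining concentration:
C = 11.7 * exp(-0.52)
= 11.7 * 0.594520548
= 6.955890411 g/L
Extracted = 11.7 - 6.955890411 = 4.744109589 g/L
Extraction % = 4.744109589 / 11.7 * 100
= 40.5479%


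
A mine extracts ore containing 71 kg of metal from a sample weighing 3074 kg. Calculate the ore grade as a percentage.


Ore grade = (metal mass / ore mass) * 100
= (71 / 3074) * 100
= 0.02309694209 * 100
= 2.3097%

2.3097%


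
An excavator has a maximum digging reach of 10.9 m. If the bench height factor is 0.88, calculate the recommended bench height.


Bench height = reach * factor
= 10.9 * 0.88
= 9.592 m

9.592 m


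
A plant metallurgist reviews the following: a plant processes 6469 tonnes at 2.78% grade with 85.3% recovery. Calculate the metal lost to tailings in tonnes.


Total metal in feed:
= 6469 * 2.78 / 100 = 179.8382 tonnes
Metal recovered:
= 179.8382 * 85.3 / 100 = 153.4019846 tonnes
Metal lost to tailings:
= 179.8382 - 153.4019846
= 26.4362 tonnes

26.4362 tonnes


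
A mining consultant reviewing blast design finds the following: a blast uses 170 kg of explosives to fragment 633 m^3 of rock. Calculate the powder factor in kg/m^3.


Powder factor = explosive mass / rock volume
= 170 / 633
= 0.2686 kg/m^3

0.2686 kg/m^3


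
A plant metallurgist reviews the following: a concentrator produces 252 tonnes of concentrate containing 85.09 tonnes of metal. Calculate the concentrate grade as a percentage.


33.7659%

Grade = (metal in concentrate / concentrate mass) * 100
= (85.09 / 252) * 100
= 0.3376587302 * 100
= 33.7659%


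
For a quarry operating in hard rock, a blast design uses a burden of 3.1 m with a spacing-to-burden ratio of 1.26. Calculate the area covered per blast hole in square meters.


First, find the spacing:
Spacing = burden * ratio = 3.1 * 1.26
= 3.906 m
Then, calculate the area:
Area = burden * spacing = 3.1 * 3.906
= 12.1086 m^2

12.1086 m^2


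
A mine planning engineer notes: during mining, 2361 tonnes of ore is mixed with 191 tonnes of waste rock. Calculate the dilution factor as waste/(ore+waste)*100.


Total material = ore + waste
= 2361 + 191 = 2552 tonnes
Dilution = waste / total * 100
= 191 / 2552 * 100
= 0.07484326019 * 100
= 7.4843%

7.4843%


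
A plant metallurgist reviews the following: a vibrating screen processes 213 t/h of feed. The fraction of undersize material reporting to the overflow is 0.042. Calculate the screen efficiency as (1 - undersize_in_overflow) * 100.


Screen efficiency = (1 - fraction of undersize in overflow) * 100
= (1 - 0.042) * 100
= 0.958 * 100
= 95.8%

95.8%


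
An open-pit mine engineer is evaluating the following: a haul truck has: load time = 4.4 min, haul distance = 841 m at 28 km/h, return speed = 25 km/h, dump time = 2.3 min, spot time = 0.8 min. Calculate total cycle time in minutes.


Convert haul speed to m/min: 28 * 1000/60 = 466.6666667 m/min
Haul time = 841 / 466.6666667 = 1.802142857 min
Convert return speed to m/min: 25 * 1000/60 = 416.6666667 m/min
Return time = 841 / 416.6666667 = 2.0184 min
Total cycle time:
= 4.4 + 1.802142857 + 2.3 + 2.0184 + 0.8
= 11.3205 min

11.3205 min


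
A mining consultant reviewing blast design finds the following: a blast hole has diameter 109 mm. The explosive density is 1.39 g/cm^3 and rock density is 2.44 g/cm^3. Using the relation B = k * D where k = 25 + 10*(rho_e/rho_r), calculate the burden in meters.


First, compute k:
rho_e / rho_r = 1.39 / 2.44 = 0.5696721311
k = 25 + 10 * 0.5696721311 = 30.69672131
Then, compute burden:
B = k * D / 1000 = 30.69672131 * 109 / 1000
= 3345.942623 / 1000
= 3.3459 m

3.3459 m


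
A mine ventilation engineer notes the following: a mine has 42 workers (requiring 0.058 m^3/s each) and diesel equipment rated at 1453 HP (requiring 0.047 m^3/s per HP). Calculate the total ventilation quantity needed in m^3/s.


Airflow for workers:
Q_people = 42 * 0.058 = 2.436 m^3/s
Airflow for diesel equipment:
Q_diesel = 1453 * 0.047 = 68.291 m^3/s
Total ventilation:
Q_total = 2.436 + 68.291
= 70.727 m^3/s

70.727 m^3/s


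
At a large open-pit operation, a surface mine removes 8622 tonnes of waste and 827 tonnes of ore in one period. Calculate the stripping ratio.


10.4256

Stripping ratio = waste tonnage / ore tonnage
= 8622 / 827
= 10.4256


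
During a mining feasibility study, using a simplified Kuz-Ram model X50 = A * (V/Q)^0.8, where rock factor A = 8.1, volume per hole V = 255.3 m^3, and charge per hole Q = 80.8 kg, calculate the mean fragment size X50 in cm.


Compute V/Q:
V/Q = 255.3 / 80.8 = 3.159653465
Raise to the power 0.8:
(V/Q)^0.8 = 3.159653465^0.8 = 2.510218715
Multiply by A:
X50 = 8.1 * 2.510218715
= 20.3328 cm

20.3328 cm


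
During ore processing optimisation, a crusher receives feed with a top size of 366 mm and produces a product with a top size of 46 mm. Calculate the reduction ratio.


7.9565

Reduction ratio = feed size / product size
= 366 / 46
= 7.9565


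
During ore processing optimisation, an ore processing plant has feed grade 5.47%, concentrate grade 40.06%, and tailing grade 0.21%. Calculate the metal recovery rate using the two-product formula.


Using the two-product formula:
R = 100 * c * (f - t) / (f * (c - t))
Numerator = 100 * 40.06 * (5.47 - 0.21)
= 100 * 40.06 * 5.26
= 21071.56
Denominator = 5.47 * (40.06 - 0.21)
= 5.47 * 39.85
= 217.9795
R = 21071.56 / 217.9795
= 96.6676%

96.6676%


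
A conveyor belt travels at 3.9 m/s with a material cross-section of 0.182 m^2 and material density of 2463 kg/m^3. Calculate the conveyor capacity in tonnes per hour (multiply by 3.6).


Volumetric flow = speed * area
= 3.9 * 0.182 = 0.7098 m^3/s
Mass flow = volumetric * density
= 0.7098 * 2463 = 1748.2374 kg/s
Convert to t/h: multiply by 3.6
Capacity = 1748.2374 * 3.6
= 6293.6546 t/h

6293.6546 t/h


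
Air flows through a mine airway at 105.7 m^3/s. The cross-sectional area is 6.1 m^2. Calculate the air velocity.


Velocity = flow rate / cross-sectional area
= 105.7 / 6.1
= 17.3279 m/s

17.3279 m/s


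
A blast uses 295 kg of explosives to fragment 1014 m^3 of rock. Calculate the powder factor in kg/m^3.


Powder factor = explosive mass / rock volume
= 295 / 1014
= 0.2909 kg/m^3

0.2909 kg/m^3


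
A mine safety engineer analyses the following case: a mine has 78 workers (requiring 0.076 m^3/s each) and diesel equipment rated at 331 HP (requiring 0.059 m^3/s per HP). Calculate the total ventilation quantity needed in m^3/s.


Airflow for workers:
Q_people = 78 * 0.076 = 5.928 m^3/s
Airflow for diesel equipment:
Q_diesel = 331 * 0.059 = 19.529 m^3/s
Total ventilation:
Q_total = 5.928 + 19.529
= 25.457 m^3/s

25.457 m^3/s


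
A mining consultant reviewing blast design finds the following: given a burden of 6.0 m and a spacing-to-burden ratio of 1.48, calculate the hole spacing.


Spacing = burden * ratio
= 6.0 * 1.48
= 8.88 m

8.88 m


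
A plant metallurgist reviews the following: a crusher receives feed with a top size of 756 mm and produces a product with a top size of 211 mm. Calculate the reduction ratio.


3.5829

Reduction ratio = feed size / product size
= 756 / 211
= 3.5829


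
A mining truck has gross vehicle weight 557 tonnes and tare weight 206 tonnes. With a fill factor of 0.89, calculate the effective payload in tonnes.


312.39 tonnes

Maximum payload = gross - tare
= 557 - 206 = 351 tonnes
Effective payload = max payload * fill factor
= 351 * 0.89
= 312.39 tonnes


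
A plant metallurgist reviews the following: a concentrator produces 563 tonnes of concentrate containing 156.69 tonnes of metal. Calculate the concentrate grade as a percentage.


27.8313%

Grade = (metal in concentrate / concentrate mass) * 100
= (156.69 / 563) * 100
= 0.278312611 * 100
= 27.8313%


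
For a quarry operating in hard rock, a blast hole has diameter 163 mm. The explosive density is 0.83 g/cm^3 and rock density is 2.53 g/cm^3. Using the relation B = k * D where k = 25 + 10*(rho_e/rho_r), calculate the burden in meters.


First, compute k:
rho_e / rho_r = 0.83 / 2.53 = 0.3280632411
k = 25 + 10 * 0.3280632411 = 28.28063241
Then, compute burden:
B = k * D / 1000 = 28.28063241 * 163 / 1000
= 4609.743083 / 1000
= 4.6097 m

4.6097 m


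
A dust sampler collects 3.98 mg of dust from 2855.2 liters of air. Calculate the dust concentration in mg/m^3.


Convert liters to m^3: 1 m^3 = 1000 L
Concentration = mass / volume * 1000
= 3.98 / 2855.2 * 1000
= 0.001393947885 * 1000
= 1.3939 mg/m^3

1.3939 mg/m^3


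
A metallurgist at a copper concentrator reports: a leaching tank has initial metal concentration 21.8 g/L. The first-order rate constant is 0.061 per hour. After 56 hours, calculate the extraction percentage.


Compute the exponent:
-k * t = -0.061 * 56 = -3.416
Remaining concentration:
C = 21.8 * exp(-3.416)
= 21.8 * 0.03284354673
= 0.7159893187 g/L
Extracted = 21.8 - 0.7159893187 = 21.08401068 g/L
Extraction % = 21.08401068 / 21.8 * 100
= 96.7156%

96.7156%
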